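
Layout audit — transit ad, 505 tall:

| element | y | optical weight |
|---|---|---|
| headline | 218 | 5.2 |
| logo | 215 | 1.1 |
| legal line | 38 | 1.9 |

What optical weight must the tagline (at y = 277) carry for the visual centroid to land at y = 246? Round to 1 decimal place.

w ≈ 18.5

Fixed elements: Σw = 5.2 + 1.1 + 1.9 = 8.2, Σw·y = 5.2·218 + 1.1·215 + 1.9·38 = 1442.3.
Balance at y = 246 requires (1442.3 + w·277) / (8.2 + w) = 246.
Solving: w = (246·8.2 − 1442.3) / (277 − 246) = 574.9 / 31 ≈ 18.55.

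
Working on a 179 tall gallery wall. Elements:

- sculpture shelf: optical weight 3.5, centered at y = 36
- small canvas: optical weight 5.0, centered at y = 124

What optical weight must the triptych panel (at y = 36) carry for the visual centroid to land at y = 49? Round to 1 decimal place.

Fixed elements: Σw = 3.5 + 5.0 = 8.5, Σw·y = 3.5·36 + 5.0·124 = 746.0.
Set Σw·y/Σw = 49: (746.0 + 36w) = 49·(8.5 + w).
Rearranging, w·(36 − 49) = 49·8.5 − 746.0 = -329.5, so w ≈ -329.5/-13 = 25.35.

w ≈ 25.3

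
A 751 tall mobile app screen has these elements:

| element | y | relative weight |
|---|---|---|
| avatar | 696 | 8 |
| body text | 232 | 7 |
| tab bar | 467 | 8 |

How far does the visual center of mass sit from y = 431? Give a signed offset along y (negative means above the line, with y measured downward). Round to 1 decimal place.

≈ 44.1

Weights sum to 8 + 7 + 8 = 23.
Σw·y = 8·696 + 7·232 + 8·467 = 10928, so ȳ = 10928/23 ≈ 475.13.
Offset from y = 431: 475.13 − 431 ≈ 44.13.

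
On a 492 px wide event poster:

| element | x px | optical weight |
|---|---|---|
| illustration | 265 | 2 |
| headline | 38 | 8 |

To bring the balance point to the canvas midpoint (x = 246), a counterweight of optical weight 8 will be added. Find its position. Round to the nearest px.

x ≈ 449

After adding the counterweight, total weight = 2 + 8 + 8 = 18.
x: need Σw·x = 18·246 = 4428. Existing = 2·265 + 8·38 = 834. Remainder 3594 / 8 ≈ 449.25.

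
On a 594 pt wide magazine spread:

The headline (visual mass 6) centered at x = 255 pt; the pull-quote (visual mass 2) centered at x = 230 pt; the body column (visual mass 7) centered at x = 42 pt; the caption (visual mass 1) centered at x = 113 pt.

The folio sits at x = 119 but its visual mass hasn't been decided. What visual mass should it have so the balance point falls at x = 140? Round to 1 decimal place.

w ≈ 7.5

Fixed elements: Σw = 6 + 2 + 7 + 1 = 16, Σw·x = 6·255 + 2·230 + 7·42 + 1·113 = 2397.
For the centroid to hit 140: (2397 + w·119) / (16 + w) = 140.
Solving: w = (140·16 − 2397) / (119 − 140) = -157 / -21 ≈ 7.48.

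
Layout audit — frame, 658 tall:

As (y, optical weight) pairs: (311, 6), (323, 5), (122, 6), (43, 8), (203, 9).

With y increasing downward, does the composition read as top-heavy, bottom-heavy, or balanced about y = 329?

top-heavy

Σw = 6 + 5 + 6 + 8 + 9 = 34.
y-moment: 6·311 + 5·323 + 6·122 + 8·43 + 9·203 = 6384; centroid 6384/34 ≈ 187.76.
187.8 lies above (smaller y than) the midline 329, so the layout is top-heavy.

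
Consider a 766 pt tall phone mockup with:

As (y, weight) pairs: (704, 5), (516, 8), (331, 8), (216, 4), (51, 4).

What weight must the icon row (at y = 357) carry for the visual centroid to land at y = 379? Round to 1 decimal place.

w ≈ 17.0

Known weights sum to 5 + 8 + 8 + 4 + 4 = 29; their moment is 5·704 + 8·516 + 8·331 + 4·216 + 4·51 = 11364.
Set Σw·y/Σw = 379: (11364 + 357w) = 379·(29 + w).
So w = (379·29 − 11364)/(357 − 379) = -373/-22 ≈ 16.95.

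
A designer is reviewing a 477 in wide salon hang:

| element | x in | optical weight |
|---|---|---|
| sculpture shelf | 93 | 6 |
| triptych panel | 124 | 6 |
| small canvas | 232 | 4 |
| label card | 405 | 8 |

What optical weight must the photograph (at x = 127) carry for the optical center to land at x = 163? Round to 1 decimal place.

Existing Σw = 24 (6 + 6 + 4 + 8); existing moment 6·93 + 6·124 + 4·232 + 8·405 = 5470.
For the centroid to hit 163: (5470 + w·127) / (24 + w) = 163.
So w = (163·24 − 5470)/(127 − 163) = -1558/-36 ≈ 43.28.

w ≈ 43.3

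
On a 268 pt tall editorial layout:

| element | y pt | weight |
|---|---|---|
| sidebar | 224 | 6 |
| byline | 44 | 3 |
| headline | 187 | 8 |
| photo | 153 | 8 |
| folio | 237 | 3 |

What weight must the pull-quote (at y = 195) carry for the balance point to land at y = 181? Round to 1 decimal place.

Known weights sum to 6 + 3 + 8 + 8 + 3 = 28; their moment is 6·224 + 3·44 + 8·187 + 8·153 + 3·237 = 4907.
Set Σw·y/Σw = 181: (4907 + 195w) = 181·(28 + w).
Solving: w = (181·28 − 4907) / (195 − 181) = 161 / 14 ≈ 11.50.

w ≈ 11.5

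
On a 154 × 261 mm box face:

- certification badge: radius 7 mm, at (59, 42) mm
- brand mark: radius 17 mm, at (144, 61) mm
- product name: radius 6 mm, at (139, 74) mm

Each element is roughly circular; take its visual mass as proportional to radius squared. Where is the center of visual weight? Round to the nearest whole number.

r² weights: certification badge 7² = 49, brand mark 17² = 289, product name 6² = 36. Total = 374.
x-moment: 49·59 + 289·144 + 36·139 = 49511; centroid 49511/374 ≈ 132.38.
y-moment: 49·42 + 289·61 + 36·74 = 22351; centroid 22351/374 ≈ 59.76.

(132, 60)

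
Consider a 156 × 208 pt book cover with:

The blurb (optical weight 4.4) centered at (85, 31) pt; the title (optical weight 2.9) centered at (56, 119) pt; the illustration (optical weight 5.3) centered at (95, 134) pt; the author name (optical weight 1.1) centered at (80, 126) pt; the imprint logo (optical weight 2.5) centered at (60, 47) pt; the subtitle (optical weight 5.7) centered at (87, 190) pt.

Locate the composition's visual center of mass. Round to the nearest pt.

Total weight = 4.4 + 2.9 + 5.3 + 1.1 + 2.5 + 5.7 = 21.9.
x: moment 1773.8 / weight 21.9 ≈ 81.00
y: moment 2530.8 / weight 21.9 ≈ 115.56

(81, 116)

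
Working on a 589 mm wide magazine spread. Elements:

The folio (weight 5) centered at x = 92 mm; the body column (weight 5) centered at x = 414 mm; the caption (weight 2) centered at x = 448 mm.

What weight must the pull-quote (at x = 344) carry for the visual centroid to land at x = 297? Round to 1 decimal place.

Known weights sum to 5 + 5 + 2 = 12; their moment is 5·92 + 5·414 + 2·448 = 3426.
Balance at x = 297 requires (3426 + w·344) / (12 + w) = 297.
So w = (297·12 − 3426)/(344 − 297) = 138/47 ≈ 2.94.

w ≈ 2.9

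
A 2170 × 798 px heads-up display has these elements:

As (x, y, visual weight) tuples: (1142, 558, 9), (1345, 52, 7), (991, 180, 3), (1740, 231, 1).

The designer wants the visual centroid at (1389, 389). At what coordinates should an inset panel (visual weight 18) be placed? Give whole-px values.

(1576, 479)

After adding the inset panel, total weight = 9 + 7 + 3 + 1 + 18 = 38.
Along x: (24406 + 18·x) / 38 = 1389 (existing moment 9·1142 + 7·1345 + 3·991 + 1·1740 = 24406) ⇒ x = (52782 − 24406) / 18 ≈ 1576.44.
Along y: (6157 + 18·y) / 38 = 389 (existing moment 9·558 + 7·52 + 3·180 + 1·231 = 6157) ⇒ y = (14782 − 6157) / 18 ≈ 479.17.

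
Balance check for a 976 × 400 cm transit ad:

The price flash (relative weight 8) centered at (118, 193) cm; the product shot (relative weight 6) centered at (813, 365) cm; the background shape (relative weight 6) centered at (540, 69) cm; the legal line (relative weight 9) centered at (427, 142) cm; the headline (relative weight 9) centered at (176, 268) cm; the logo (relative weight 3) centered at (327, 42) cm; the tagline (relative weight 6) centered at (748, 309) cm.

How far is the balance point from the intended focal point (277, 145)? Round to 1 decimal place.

≈ 160.9 cm

Σw = 8 + 6 + 6 + 9 + 9 + 3 + 6 = 47.
x-moment: 8·118 + 6·813 + 6·540 + 9·427 + 9·176 + 3·327 + 6·748 = 19958; centroid 19958/47 ≈ 424.64.
y-moment: 8·193 + 6·365 + 6·69 + 9·142 + 9·268 + 3·42 + 6·309 = 9818; centroid 9818/47 ≈ 208.89.
From (277, 145): dx = 147.64, dy = 63.89, so the distance is √(dx²+dy²) ≈ 160.87.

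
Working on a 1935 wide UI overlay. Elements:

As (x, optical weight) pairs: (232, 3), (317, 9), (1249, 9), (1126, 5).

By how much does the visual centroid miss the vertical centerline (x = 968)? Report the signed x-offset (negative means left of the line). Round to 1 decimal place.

≈ -182.6

Σw = 3 + 9 + 9 + 5 = 26.
Σw·x = 3·232 + 9·317 + 9·1249 + 5·1126 = 20420, so x̄ = 20420/26 ≈ 785.38.
Difference: 785.38 − 968 ≈ -182.62.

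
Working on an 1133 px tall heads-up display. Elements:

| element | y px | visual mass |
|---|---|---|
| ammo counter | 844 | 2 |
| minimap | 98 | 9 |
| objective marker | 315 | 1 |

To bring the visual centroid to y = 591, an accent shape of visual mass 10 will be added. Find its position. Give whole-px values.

With the accent shape, Σw becomes 2 + 9 + 1 + 10 = 22.
y: need Σw·y = 22·591 = 13002. Existing = 2·844 + 9·98 + 1·315 = 2885. Remainder 10117 / 10 ≈ 1011.70.

y ≈ 1012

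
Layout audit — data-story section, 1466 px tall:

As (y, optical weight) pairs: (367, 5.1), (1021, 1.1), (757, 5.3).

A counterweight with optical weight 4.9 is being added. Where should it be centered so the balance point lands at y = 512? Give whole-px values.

With the counterweight, Σw becomes 5.1 + 1.1 + 5.3 + 4.9 = 16.4.
y: target moment 16.4×512 = 8396.8; current 5.1·367 + 1.1·1021 + 5.3·757 = 7006.9; the counterweight supplies 1389.9, so y = 1389.9/4.9 ≈ 283.65.

y ≈ 284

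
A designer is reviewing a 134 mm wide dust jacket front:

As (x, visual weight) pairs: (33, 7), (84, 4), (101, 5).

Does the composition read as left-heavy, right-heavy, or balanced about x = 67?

balanced

Σw = 7 + 4 + 5 = 16.
Σw·x = 7·33 + 4·84 + 5·101 = 1072, so x̄ = 1072/16 ≈ 67.00.
The centroid 67.00 matches the midline at 67, so the layout is balanced.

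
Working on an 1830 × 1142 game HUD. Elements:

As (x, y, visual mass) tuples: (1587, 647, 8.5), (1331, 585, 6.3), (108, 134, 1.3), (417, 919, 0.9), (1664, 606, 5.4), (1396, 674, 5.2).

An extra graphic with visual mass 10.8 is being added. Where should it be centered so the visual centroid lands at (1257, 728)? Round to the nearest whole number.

New total weight: (8.5 + 6.3 + 1.3 + 0.9 + 5.4 + 5.2) + 10.8 = 38.4.
Along x: (38635.3 + 10.8·x) / 38.4 = 1257 (existing moment 8.5·1587 + 6.3·1331 + 1.3·108 + 0.9·417 + 5.4·1664 + 5.2·1396 = 38635.3) ⇒ x = (48268.8 − 38635.3) / 10.8 ≈ 891.99.
Along y: (16963.5 + 10.8·y) / 38.4 = 728 (existing moment 8.5·647 + 6.3·585 + 1.3·134 + 0.9·919 + 5.4·606 + 5.2·674 = 16963.5) ⇒ y = (27955.2 − 16963.5) / 10.8 ≈ 1017.75.

(892, 1018)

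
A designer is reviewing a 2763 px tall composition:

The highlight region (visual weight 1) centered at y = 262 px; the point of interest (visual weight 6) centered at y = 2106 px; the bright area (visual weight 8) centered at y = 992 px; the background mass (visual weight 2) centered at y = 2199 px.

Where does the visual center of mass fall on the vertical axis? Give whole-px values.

y ≈ 1484

Total weight = 1 + 6 + 8 + 2 = 17.
y-moment: 1·262 + 6·2106 + 8·992 + 2·2199 = 25232; centroid 25232/17 ≈ 1484.24.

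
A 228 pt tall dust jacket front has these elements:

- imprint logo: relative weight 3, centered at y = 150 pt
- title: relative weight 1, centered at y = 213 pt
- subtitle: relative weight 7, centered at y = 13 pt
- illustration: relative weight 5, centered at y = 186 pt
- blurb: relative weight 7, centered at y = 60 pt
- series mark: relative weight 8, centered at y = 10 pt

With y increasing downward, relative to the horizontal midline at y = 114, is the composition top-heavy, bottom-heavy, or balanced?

top-heavy

Σw = 3 + 1 + 7 + 5 + 7 + 8 = 31.
y-moment: 3·150 + 1·213 + 7·13 + 5·186 + 7·60 + 8·10 = 2184; centroid 2184/31 ≈ 70.45.
70.5 lies above (smaller y than) the midline 114, so the layout is top-heavy.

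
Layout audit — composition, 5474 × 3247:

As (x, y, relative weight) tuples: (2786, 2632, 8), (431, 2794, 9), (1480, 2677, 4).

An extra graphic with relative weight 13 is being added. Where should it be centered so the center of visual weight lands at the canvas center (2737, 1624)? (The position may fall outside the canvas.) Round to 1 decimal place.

With the extra graphic, Σw becomes 8 + 9 + 4 + 13 = 34.
x: target moment 34×2737 = 93058; current 8·2786 + 9·431 + 4·1480 = 32087; the extra graphic supplies 60971, so x = 60971/13 ≈ 4690.08.
y: target moment 34×1624 = 55216; current 8·2632 + 9·2794 + 4·2677 = 56910; the extra graphic supplies -1694, so y = -1694/13 ≈ -130.31.

(4690.1, -130.3)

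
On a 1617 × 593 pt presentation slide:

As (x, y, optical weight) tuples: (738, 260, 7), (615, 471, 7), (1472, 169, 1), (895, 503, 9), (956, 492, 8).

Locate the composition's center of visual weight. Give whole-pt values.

(833, 430)

Σw = 7 + 7 + 1 + 9 + 8 = 32.
x: (7·738 + 7·615 + 1·1472 + 9·895 + 8·956) / 32 = 26646 / 32 ≈ 832.69
y: (7·260 + 7·471 + 1·169 + 9·503 + 8·492) / 32 = 13749 / 32 ≈ 429.66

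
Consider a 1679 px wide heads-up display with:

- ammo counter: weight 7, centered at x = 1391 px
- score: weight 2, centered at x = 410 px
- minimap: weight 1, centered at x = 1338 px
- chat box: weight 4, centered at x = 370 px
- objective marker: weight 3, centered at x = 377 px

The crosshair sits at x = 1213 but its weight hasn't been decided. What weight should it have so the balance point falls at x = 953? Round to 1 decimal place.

Known weights sum to 7 + 2 + 1 + 4 + 3 = 17; their moment is 7·1391 + 2·410 + 1·1338 + 4·370 + 3·377 = 14506.
For the centroid to hit 953: (14506 + w·1213) / (17 + w) = 953.
Rearranging, w·(1213 − 953) = 953·17 − 14506 = 1695, so w ≈ 1695/260 = 6.52.

w ≈ 6.5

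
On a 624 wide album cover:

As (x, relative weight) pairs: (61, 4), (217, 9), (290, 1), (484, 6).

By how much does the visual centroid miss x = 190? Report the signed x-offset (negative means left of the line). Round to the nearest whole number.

≈ 80

Weights sum to 4 + 9 + 1 + 6 = 20.
x: (4·61 + 9·217 + 1·290 + 6·484) / 20 = 5391 / 20 ≈ 269.55
Difference: 269.55 − 190 ≈ 79.55.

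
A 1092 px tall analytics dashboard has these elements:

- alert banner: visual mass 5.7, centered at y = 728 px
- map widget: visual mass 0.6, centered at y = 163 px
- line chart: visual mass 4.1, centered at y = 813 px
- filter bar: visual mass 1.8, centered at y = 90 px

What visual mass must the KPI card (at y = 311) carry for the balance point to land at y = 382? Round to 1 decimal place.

Known weights sum to 5.7 + 0.6 + 4.1 + 1.8 = 12.2; their moment is 5.7·728 + 0.6·163 + 4.1·813 + 1.8·90 = 7742.7.
For the centroid to hit 382: (7742.7 + w·311) / (12.2 + w) = 382.
Solving: w = (382·12.2 − 7742.7) / (311 − 382) = -3082.3 / -71 ≈ 43.41.

w ≈ 43.4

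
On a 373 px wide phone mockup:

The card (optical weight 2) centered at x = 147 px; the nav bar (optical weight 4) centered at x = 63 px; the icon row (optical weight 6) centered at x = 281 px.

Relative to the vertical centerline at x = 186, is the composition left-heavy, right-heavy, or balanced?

Σw = 2 + 4 + 6 = 12.
Σw·x = 2·147 + 4·63 + 6·281 = 2232, so x̄ = 2232/12 ≈ 186.00.
186.00 = 186 exactly: balanced.

balanced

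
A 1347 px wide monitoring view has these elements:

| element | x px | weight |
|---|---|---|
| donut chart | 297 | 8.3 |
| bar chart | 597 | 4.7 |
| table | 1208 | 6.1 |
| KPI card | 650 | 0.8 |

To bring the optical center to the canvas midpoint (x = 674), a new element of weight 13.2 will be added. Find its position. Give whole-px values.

After adding the new element, total weight = 8.3 + 4.7 + 6.1 + 0.8 + 13.2 = 33.1.
x: need Σw·x = 33.1·674 = 22309.4. Existing = 8.3·297 + 4.7·597 + 6.1·1208 + 0.8·650 = 13159.8. Remainder 9149.6 / 13.2 ≈ 693.15.

x ≈ 693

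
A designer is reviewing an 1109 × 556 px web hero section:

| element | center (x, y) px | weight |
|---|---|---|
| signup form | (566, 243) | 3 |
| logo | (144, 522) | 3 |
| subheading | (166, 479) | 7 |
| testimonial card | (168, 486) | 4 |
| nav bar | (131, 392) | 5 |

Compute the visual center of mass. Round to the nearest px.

(210, 434)

Weights sum to 3 + 3 + 7 + 4 + 5 = 22.
x: (3·566 + 3·144 + 7·166 + 4·168 + 5·131) / 22 = 4619 / 22 ≈ 209.95
y: (3·243 + 3·522 + 7·479 + 4·486 + 5·392) / 22 = 9552 / 22 ≈ 434.18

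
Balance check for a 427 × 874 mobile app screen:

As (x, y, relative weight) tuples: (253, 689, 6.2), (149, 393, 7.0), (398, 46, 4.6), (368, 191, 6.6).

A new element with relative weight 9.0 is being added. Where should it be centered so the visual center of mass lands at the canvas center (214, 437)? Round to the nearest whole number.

New total weight: (6.2 + 7.0 + 4.6 + 6.6) + 9.0 = 33.4.
Along x: (6871.2 + 9.0·x) / 33.4 = 214 (existing moment 6.2·253 + 7.0·149 + 4.6·398 + 6.6·368 = 6871.2) ⇒ x = (7147.6 − 6871.2) / 9.0 ≈ 30.71.
Along y: (8495.0 + 9.0·y) / 33.4 = 437 (existing moment 6.2·689 + 7.0·393 + 4.6·46 + 6.6·191 = 8495.0) ⇒ y = (14595.8 − 8495.0) / 9.0 ≈ 677.87.

(31, 678)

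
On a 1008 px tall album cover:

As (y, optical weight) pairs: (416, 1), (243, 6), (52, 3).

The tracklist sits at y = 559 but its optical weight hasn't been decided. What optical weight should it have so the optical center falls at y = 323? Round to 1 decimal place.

Fixed elements: Σw = 1 + 6 + 3 = 10, Σw·y = 1·416 + 6·243 + 3·52 = 2030.
For the centroid to hit 323: (2030 + w·559) / (10 + w) = 323.
So w = (323·10 − 2030)/(559 − 323) = 1200/236 ≈ 5.08.

w ≈ 5.1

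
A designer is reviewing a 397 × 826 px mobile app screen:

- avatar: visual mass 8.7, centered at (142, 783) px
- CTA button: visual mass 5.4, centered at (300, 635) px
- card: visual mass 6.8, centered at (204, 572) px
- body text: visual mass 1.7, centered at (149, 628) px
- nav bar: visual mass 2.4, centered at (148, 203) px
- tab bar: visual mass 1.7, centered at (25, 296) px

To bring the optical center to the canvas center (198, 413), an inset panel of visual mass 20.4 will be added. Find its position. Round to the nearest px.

(217, 160)

New total weight: (8.7 + 5.4 + 6.8 + 1.7 + 2.4 + 1.7) + 20.4 = 47.1.
Along x: (4893.6 + 20.4·x) / 47.1 = 198 (existing moment 8.7·142 + 5.4·300 + 6.8·204 + 1.7·149 + 2.4·148 + 1.7·25 = 4893.6) ⇒ x = (9325.8 − 4893.6) / 20.4 ≈ 217.26.
Along y: (16188.7 + 20.4·y) / 47.1 = 413 (existing moment 8.7·783 + 5.4·635 + 6.8·572 + 1.7·628 + 2.4·203 + 1.7·296 = 16188.7) ⇒ y = (19452.3 − 16188.7) / 20.4 ≈ 159.98.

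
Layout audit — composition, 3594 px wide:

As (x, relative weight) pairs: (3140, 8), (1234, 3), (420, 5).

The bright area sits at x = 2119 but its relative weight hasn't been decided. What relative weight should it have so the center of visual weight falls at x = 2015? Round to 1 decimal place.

w ≈ 12.7

Fixed elements: Σw = 8 + 3 + 5 = 16, Σw·x = 8·3140 + 3·1234 + 5·420 = 30922.
Balance at x = 2015 requires (30922 + w·2119) / (16 + w) = 2015.
Solving: w = (2015·16 − 30922) / (2119 − 2015) = 1318 / 104 ≈ 12.67.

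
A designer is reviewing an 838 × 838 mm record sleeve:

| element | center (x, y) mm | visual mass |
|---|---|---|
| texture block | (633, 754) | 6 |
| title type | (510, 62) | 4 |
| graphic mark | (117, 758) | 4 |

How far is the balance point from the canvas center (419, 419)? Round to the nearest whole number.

Weights sum to 6 + 4 + 4 = 14.
x-moment: 6·633 + 4·510 + 4·117 = 6306; centroid 6306/14 ≈ 450.43.
y-moment: 6·754 + 4·62 + 4·758 = 7804; centroid 7804/14 ≈ 557.43.
From (419, 419): dx = 31.43, dy = 138.43, so the distance is √(dx²+dy²) ≈ 141.95.

≈ 142 mm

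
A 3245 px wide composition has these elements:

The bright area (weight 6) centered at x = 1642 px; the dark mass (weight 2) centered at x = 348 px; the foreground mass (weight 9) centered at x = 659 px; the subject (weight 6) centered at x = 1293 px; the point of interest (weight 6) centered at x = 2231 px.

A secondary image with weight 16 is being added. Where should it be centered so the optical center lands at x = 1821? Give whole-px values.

x ≈ 2770

New total weight: (6 + 2 + 9 + 6 + 6) + 16 = 45.
Along x: (37623 + 16·x) / 45 = 1821 (existing moment 6·1642 + 2·348 + 9·659 + 6·1293 + 6·2231 = 37623) ⇒ x = (81945 − 37623) / 16 ≈ 2770.12.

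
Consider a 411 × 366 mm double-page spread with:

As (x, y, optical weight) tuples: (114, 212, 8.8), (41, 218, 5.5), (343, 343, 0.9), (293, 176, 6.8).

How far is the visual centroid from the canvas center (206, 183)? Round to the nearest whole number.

Σw = 8.8 + 5.5 + 0.9 + 6.8 = 22.0.
x: (8.8·114 + 5.5·41 + 0.9·343 + 6.8·293) / 22.0 = 3529.8 / 22.0 ≈ 160.45
y: (8.8·212 + 5.5·218 + 0.9·343 + 6.8·176) / 22.0 = 4570.1 / 22.0 ≈ 207.73
From (206, 183): dx = -45.55, dy = 24.73, so the distance is √(dx²+dy²) ≈ 51.84.

≈ 52 mm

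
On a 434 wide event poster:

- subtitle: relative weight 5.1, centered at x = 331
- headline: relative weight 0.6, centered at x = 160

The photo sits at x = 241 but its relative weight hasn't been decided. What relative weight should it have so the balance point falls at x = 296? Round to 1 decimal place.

w ≈ 1.8

Existing Σw = 5.7 (5.1 + 0.6); existing moment 5.1·331 + 0.6·160 = 1784.1.
Set Σw·x/Σw = 296: (1784.1 + 241w) = 296·(5.7 + w).
So w = (296·5.7 − 1784.1)/(241 − 296) = -96.9/-55 ≈ 1.76.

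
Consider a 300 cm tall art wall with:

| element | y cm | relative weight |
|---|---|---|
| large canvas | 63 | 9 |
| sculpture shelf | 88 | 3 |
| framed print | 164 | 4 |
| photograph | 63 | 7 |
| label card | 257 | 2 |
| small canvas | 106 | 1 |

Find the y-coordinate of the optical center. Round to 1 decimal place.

y ≈ 98.0

Σw = 9 + 3 + 4 + 7 + 2 + 1 = 26.
Σw·y = 9·63 + 3·88 + 4·164 + 7·63 + 2·257 + 1·106 = 2548, so ȳ = 2548/26 ≈ 98.00.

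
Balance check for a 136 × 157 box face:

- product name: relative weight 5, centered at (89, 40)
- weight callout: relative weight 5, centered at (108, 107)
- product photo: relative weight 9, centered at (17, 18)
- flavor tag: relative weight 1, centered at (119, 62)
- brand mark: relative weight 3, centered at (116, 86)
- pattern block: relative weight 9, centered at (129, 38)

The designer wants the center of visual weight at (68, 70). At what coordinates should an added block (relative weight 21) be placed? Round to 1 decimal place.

(39.9, 102.4)

With the added block, Σw becomes 5 + 5 + 9 + 1 + 3 + 9 + 21 = 53.
Along x: (2766 + 21·x) / 53 = 68 (existing moment 5·89 + 5·108 + 9·17 + 1·119 + 3·116 + 9·129 = 2766) ⇒ x = (3604 − 2766) / 21 ≈ 39.90.
Along y: (1559 + 21·y) / 53 = 70 (existing moment 5·40 + 5·107 + 9·18 + 1·62 + 3·86 + 9·38 = 1559) ⇒ y = (3710 − 1559) / 21 ≈ 102.43.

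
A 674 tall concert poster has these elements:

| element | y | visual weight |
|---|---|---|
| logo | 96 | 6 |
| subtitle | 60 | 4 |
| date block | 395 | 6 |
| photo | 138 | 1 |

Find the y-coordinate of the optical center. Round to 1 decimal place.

Σw = 6 + 4 + 6 + 1 = 17.
y-moment: 6·96 + 4·60 + 6·395 + 1·138 = 3324; centroid 3324/17 ≈ 195.53.

y ≈ 195.5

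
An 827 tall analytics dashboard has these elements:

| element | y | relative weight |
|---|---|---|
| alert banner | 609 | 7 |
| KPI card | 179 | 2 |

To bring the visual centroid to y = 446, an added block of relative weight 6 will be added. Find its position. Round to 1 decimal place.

New total weight: (7 + 2) + 6 = 15.
Along y: (4621 + 6·y) / 15 = 446 (existing moment 7·609 + 2·179 = 4621) ⇒ y = (6690 − 4621) / 6 ≈ 344.83.

y ≈ 344.8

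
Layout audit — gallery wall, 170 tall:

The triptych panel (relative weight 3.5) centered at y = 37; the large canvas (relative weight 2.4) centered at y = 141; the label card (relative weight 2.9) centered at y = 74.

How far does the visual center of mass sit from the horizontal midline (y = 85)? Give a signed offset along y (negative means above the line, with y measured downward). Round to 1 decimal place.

≈ -7.4

Weights sum to 3.5 + 2.4 + 2.9 = 8.8.
y-moment: 3.5·37 + 2.4·141 + 2.9·74 = 682.5; centroid 682.5/8.8 ≈ 77.56.
Against y = 85, that's 77.56 − 85 = -7.44.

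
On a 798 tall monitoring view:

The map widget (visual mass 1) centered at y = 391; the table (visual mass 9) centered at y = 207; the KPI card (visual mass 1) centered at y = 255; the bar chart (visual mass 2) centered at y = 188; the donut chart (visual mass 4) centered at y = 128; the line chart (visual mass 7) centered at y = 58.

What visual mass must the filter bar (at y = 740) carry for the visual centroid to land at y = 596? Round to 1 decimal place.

w ≈ 72.9

Existing Σw = 24 (1 + 9 + 1 + 2 + 4 + 7); existing moment 1·391 + 9·207 + 1·255 + 2·188 + 4·128 + 7·58 = 3803.
For the centroid to hit 596: (3803 + w·740) / (24 + w) = 596.
Rearranging, w·(740 − 596) = 596·24 − 3803 = 10501, so w ≈ 10501/144 = 72.92.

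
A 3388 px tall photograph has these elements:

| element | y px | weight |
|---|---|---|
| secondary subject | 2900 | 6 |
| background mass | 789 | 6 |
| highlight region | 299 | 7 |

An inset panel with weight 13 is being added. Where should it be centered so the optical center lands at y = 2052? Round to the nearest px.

With the inset panel, Σw becomes 6 + 6 + 7 + 13 = 32.
y: target moment 32×2052 = 65664; current 6·2900 + 6·789 + 7·299 = 24227; the inset panel supplies 41437, so y = 41437/13 ≈ 3187.46.

y ≈ 3187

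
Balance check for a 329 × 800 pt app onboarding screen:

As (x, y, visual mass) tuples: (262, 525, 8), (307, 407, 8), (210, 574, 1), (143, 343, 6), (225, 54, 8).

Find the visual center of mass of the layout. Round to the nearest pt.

Weights sum to 8 + 8 + 1 + 6 + 8 = 31.
Σw·x = 8·262 + 8·307 + 1·210 + 6·143 + 8·225 = 7420, so x̄ = 7420/31 ≈ 239.35.
Σw·y = 8·525 + 8·407 + 1·574 + 6·343 + 8·54 = 10520, so ȳ = 10520/31 ≈ 339.35.

(239, 339)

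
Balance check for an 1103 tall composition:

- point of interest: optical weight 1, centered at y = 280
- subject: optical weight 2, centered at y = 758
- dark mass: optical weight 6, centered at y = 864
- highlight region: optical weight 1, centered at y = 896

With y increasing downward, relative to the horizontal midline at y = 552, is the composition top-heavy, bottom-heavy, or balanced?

bottom-heavy

Σw = 1 + 2 + 6 + 1 = 10.
y: (1·280 + 2·758 + 6·864 + 1·896) / 10 = 7876 / 10 ≈ 787.60
787.6 lies below (larger y than) the midline 552, so the layout is bottom-heavy.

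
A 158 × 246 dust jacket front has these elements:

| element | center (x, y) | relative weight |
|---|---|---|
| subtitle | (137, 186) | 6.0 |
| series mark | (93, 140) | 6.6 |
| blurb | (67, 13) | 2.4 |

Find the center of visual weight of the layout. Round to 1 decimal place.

Σw = 6.0 + 6.6 + 2.4 = 15.0.
Σw·x = 6.0·137 + 6.6·93 + 2.4·67 = 1596.6, so x̄ = 1596.6/15.0 ≈ 106.44.
Σw·y = 6.0·186 + 6.6·140 + 2.4·13 = 2071.2, so ȳ = 2071.2/15.0 ≈ 138.08.

(106.4, 138.1)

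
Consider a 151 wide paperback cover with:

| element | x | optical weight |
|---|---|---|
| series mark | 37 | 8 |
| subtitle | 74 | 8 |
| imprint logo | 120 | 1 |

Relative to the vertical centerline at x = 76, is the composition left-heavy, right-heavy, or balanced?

left-heavy

Weights sum to 8 + 8 + 1 = 17.
x: (8·37 + 8·74 + 1·120) / 17 = 1008 / 17 ≈ 59.29
Since 59.3 is left of 76, the composition reads left-heavy.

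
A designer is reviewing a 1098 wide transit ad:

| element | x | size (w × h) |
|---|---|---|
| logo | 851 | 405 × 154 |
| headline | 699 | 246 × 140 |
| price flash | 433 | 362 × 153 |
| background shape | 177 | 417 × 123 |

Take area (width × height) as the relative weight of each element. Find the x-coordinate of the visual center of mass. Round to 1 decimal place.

Areas → weights: logo 405·154 = 62370, headline 246·140 = 34440, price flash 362·153 = 55386, background shape 417·123 = 51291; Σw = 203487.
x-moment: 62370·851 + 34440·699 + 55386·433 + 51291·177 = 110211075; centroid 110211075/203487 ≈ 541.61.

x ≈ 541.6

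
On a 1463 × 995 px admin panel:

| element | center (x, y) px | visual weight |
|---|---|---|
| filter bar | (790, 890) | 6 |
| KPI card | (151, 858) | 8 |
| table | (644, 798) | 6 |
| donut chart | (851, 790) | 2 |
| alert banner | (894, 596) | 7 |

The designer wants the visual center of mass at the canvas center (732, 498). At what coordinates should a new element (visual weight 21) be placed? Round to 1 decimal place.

(896.6, 102.7)

New total weight: (6 + 8 + 6 + 2 + 7) + 21 = 50.
Along x: (17772 + 21·x) / 50 = 732 (existing moment 6·790 + 8·151 + 6·644 + 2·851 + 7·894 = 17772) ⇒ x = (36600 − 17772) / 21 ≈ 896.57.
Along y: (22744 + 21·y) / 50 = 498 (existing moment 6·890 + 8·858 + 6·798 + 2·790 + 7·596 = 22744) ⇒ y = (24900 − 22744) / 21 ≈ 102.67.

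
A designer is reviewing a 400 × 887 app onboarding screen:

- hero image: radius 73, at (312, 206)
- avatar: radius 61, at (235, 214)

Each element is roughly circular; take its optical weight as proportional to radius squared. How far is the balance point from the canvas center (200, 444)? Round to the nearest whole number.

≈ 248

Weights ∝ r²: hero image 73² = 5329, avatar 61² = 3721; Σw = 9050.
x: (5329·312 + 3721·235) / 9050 = 2537083 / 9050 ≈ 280.34
y: (5329·206 + 3721·214) / 9050 = 1894068 / 9050 ≈ 209.29
Relative to (200, 444): Δ = (80.34, -234.71); |Δ| = √(80.34² + -234.71²) ≈ 248.08.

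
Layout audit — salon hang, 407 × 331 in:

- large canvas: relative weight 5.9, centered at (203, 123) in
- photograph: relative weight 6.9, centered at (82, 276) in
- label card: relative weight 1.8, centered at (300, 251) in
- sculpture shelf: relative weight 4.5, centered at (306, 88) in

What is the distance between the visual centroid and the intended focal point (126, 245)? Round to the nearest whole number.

Weights sum to 5.9 + 6.9 + 1.8 + 4.5 = 19.1.
Σw·x = 5.9·203 + 6.9·82 + 1.8·300 + 4.5·306 = 3680.5, so x̄ = 3680.5/19.1 ≈ 192.70.
Σw·y = 5.9·123 + 6.9·276 + 1.8·251 + 4.5·88 = 3477.9, so ȳ = 3477.9/19.1 ≈ 182.09.
Relative to (126, 245): Δ = (66.70, -62.91); |Δ| = √(66.70² + -62.91²) ≈ 91.69.

≈ 92 in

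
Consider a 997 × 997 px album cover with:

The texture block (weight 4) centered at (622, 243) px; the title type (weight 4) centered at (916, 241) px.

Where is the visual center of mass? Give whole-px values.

(769, 242)

Total weight = 4 + 4 = 8.
x-moment: 4·622 + 4·916 = 6152; centroid 6152/8 ≈ 769.00.
y-moment: 4·243 + 4·241 = 1936; centroid 1936/8 ≈ 242.00.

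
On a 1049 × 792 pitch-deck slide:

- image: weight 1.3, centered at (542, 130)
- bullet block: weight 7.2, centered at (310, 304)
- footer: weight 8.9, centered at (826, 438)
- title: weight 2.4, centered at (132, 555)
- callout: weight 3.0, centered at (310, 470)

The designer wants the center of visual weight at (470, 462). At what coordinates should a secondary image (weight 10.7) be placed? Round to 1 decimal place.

(393.5, 605.5)

New total weight: (1.3 + 7.2 + 8.9 + 2.4 + 3.0) + 10.7 = 33.5.
Along x: (11534.8 + 10.7·x) / 33.5 = 470 (existing moment 1.3·542 + 7.2·310 + 8.9·826 + 2.4·132 + 3.0·310 = 11534.8) ⇒ x = (15745.0 − 11534.8) / 10.7 ≈ 393.48.
Along y: (8998.0 + 10.7·y) / 33.5 = 462 (existing moment 1.3·130 + 7.2·304 + 8.9·438 + 2.4·555 + 3.0·470 = 8998.0) ⇒ y = (15477.0 − 8998.0) / 10.7 ≈ 605.51.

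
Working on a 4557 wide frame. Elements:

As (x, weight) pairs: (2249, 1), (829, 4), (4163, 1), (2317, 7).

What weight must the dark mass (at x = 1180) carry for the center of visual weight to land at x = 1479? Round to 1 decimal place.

w ≈ 22.5

Fixed elements: Σw = 1 + 4 + 1 + 7 = 13, Σw·x = 1·2249 + 4·829 + 1·4163 + 7·2317 = 25947.
For the centroid to hit 1479: (25947 + w·1180) / (13 + w) = 1479.
Rearranging, w·(1180 − 1479) = 1479·13 − 25947 = -6720, so w ≈ -6720/-299 = 22.47.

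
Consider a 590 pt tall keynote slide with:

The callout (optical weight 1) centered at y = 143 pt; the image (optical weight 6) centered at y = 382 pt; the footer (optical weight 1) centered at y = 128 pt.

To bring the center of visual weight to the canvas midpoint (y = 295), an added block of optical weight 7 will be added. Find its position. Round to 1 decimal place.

New total weight: (1 + 6 + 1) + 7 = 15.
y: need Σw·y = 15·295 = 4425. Existing = 1·143 + 6·382 + 1·128 = 2563. Remainder 1862 / 7 ≈ 266.00.

y ≈ 266.0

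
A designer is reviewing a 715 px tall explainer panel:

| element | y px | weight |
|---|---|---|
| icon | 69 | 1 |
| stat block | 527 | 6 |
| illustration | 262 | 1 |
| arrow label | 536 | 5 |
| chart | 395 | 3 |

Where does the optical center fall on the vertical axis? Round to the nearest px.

Σw = 1 + 6 + 1 + 5 + 3 = 16.
y-moment: 1·69 + 6·527 + 1·262 + 5·536 + 3·395 = 7358; centroid 7358/16 ≈ 459.88.

y ≈ 460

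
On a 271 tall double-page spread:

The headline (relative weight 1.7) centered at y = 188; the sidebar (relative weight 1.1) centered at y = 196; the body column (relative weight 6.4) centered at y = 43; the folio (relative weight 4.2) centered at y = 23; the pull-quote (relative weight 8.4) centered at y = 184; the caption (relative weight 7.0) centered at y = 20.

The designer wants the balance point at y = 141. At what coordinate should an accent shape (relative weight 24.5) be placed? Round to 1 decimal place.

With the accent shape, Σw becomes 1.7 + 1.1 + 6.4 + 4.2 + 8.4 + 7.0 + 24.5 = 53.3.
y: need Σw·y = 53.3·141 = 7515.3. Existing = 1.7·188 + 1.1·196 + 6.4·43 + 4.2·23 + 8.4·184 + 7.0·20 = 2592.6. Remainder 4922.7 / 24.5 ≈ 200.93.

y ≈ 200.9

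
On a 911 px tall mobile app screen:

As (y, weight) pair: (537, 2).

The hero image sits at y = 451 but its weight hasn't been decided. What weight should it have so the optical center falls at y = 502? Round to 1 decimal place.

w ≈ 1.4

The single fixed element contributes weight 2, moment 2·537 = 1074.
For the centroid to hit 502: (1074 + w·451) / (2 + w) = 502.
So w = (502·2 − 1074)/(451 − 502) = -70/-51 ≈ 1.37.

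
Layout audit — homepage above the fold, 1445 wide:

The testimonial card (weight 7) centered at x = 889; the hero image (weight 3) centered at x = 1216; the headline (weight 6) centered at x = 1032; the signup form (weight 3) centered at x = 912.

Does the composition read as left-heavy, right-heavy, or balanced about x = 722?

Weights sum to 7 + 3 + 6 + 3 = 19.
Σw·x = 7·889 + 3·1216 + 6·1032 + 3·912 = 18799, so x̄ = 18799/19 ≈ 989.42.
Since 989.4 is right of 722, the composition reads right-heavy.

right-heavy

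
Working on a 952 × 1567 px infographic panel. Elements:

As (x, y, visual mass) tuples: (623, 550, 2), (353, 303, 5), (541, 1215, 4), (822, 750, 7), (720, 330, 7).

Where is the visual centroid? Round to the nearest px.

Σw = 2 + 5 + 4 + 7 + 7 = 25.
Σw·x = 2·623 + 5·353 + 4·541 + 7·822 + 7·720 = 15969, so x̄ = 15969/25 ≈ 638.76.
Σw·y = 2·550 + 5·303 + 4·1215 + 7·750 + 7·330 = 15035, so ȳ = 15035/25 ≈ 601.40.

(639, 601)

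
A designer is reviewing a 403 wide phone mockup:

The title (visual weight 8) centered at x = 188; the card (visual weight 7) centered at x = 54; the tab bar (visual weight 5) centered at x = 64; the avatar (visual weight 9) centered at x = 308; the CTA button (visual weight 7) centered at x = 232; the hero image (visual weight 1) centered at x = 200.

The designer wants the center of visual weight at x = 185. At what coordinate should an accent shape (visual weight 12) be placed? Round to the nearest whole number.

x ≈ 189

After adding the accent shape, total weight = 8 + 7 + 5 + 9 + 7 + 1 + 12 = 49.
x: need Σw·x = 49·185 = 9065. Existing = 8·188 + 7·54 + 5·64 + 9·308 + 7·232 + 1·200 = 6798. Remainder 2267 / 12 ≈ 188.92.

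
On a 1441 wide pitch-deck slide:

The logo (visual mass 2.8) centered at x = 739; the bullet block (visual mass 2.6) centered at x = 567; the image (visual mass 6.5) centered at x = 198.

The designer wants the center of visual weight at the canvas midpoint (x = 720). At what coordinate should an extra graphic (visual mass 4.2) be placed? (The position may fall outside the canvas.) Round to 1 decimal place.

x ≈ 1609.9

With the extra graphic, Σw becomes 2.8 + 2.6 + 6.5 + 4.2 = 16.1.
Along x: (4830.4 + 4.2·x) / 16.1 = 720 (existing moment 2.8·739 + 2.6·567 + 6.5·198 = 4830.4) ⇒ x = (11592.0 − 4830.4) / 4.2 ≈ 1609.90.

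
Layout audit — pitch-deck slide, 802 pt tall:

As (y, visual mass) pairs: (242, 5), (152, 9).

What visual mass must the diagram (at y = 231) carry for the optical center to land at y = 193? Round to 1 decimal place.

Known weights sum to 5 + 9 = 14; their moment is 5·242 + 9·152 = 2578.
Set Σw·y/Σw = 193: (2578 + 231w) = 193·(14 + w).
Rearranging, w·(231 − 193) = 193·14 − 2578 = 124, so w ≈ 124/38 = 3.26.

w ≈ 3.3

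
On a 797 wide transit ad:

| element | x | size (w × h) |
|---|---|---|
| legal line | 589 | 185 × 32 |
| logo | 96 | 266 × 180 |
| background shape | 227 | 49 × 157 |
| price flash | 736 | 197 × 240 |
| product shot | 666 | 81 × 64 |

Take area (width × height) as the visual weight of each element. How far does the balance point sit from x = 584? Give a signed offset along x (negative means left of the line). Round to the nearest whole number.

Taking area as weight: legal line 185·32 = 5920, logo 266·180 = 47880, background shape 49·157 = 7693, price flash 197·240 = 47280, product shot 81·64 = 5184. Sum 113957.
x: (5920·589 + 47880·96 + 7693·227 + 47280·736 + 5184·666) / 113957 = 48080295 / 113957 ≈ 421.92
Against x = 584, that's 421.92 − 584 = -162.08.

≈ -162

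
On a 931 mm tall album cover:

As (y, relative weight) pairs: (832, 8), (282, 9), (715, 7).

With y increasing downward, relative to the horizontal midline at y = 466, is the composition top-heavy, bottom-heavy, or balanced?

Weights sum to 8 + 9 + 7 = 24.
y: (8·832 + 9·282 + 7·715) / 24 = 14199 / 24 ≈ 591.62
Since 591.6 is below (larger y than) 466, the composition reads bottom-heavy.

bottom-heavy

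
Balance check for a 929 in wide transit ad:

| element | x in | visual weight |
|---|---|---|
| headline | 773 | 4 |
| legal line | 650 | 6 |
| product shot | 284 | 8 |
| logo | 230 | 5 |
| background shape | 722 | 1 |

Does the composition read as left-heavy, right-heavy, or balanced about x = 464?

balanced

Total weight = 4 + 6 + 8 + 5 + 1 = 24.
Σw·x = 4·773 + 6·650 + 8·284 + 5·230 + 1·722 = 11136, so x̄ = 11136/24 ≈ 464.00.
464.00 = 464 exactly: balanced.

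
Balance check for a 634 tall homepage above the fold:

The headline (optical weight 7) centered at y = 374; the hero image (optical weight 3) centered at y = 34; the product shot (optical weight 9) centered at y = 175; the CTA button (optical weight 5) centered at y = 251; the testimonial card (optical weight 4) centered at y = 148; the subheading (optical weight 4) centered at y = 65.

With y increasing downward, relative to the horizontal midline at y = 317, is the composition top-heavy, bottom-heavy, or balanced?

top-heavy

Total weight = 7 + 3 + 9 + 5 + 4 + 4 = 32.
y: moment 6402 / weight 32 ≈ 200.06
Since 200.1 is above (smaller y than) 317, the composition reads top-heavy.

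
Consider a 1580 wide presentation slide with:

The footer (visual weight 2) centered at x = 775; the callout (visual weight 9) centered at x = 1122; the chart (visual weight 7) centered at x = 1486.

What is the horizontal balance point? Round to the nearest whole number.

x ≈ 1225

Σw = 2 + 9 + 7 = 18.
x: (2·775 + 9·1122 + 7·1486) / 18 = 22050 / 18 ≈ 1225.00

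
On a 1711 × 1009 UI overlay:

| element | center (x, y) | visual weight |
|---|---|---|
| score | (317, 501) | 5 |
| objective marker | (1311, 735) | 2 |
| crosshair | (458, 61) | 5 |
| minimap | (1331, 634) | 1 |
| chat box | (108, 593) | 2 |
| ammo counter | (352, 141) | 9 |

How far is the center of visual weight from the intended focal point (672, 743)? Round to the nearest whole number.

≈ 482

Σw = 5 + 2 + 5 + 1 + 2 + 9 = 24.
x: moment 11212 / weight 24 ≈ 467.17
Σw·y = 7369; ȳ = 7369/24 ≈ 307.04.
Relative to (672, 743): Δ = (-204.83, -435.96); |Δ| = √(-204.83² + -435.96²) ≈ 481.68.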